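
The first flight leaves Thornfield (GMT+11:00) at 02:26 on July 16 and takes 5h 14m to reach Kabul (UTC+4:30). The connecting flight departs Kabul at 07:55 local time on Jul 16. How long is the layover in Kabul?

6 hours 45 minutes

Convert departure to UTC: 02:26 − 11:00 = 15:26 UTC on Jul 15.
Add 5 hours 14 minutes flight time → 20:40 UTC.
Kabul is UTC+4:30, so local arrival = 20:40 + 4:30 = 01:10 on Jul 16.
Layover = 07:55 − 01:10 = 6 hours 45 minutes.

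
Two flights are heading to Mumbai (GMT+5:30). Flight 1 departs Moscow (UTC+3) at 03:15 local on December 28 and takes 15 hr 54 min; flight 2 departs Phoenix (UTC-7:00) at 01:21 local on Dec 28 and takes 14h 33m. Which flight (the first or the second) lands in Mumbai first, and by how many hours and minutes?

the first, by 6 hours 45 minutes

Flight 1 in UTC: 03:15 − 3:00 = 00:15 on Dec 28.
+15 hours 54 minutes → arrive 16:09 UTC on Dec 28.
Flight 2 in UTC: 01:21 + 7:00 = 08:21 on Dec 28.
+14 hours 33 minutes → arrive 22:54 UTC on Dec 28.
Flight 1 lands earlier by 6 hours 45 minutes.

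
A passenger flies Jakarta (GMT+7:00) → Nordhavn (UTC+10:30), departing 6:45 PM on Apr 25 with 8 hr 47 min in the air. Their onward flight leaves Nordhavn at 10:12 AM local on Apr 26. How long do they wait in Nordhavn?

Convert departure to UTC: 6:45 PM − 7:00 = 11:45 AM UTC on Apr 25.
Add 8 hours 47 minutes flight time → 8:32 PM UTC.
Nordhavn is UTC+10:30, so local arrival = 8:32 PM + 10:30 = 7:02 AM on Apr 26.
Layover = 10:12 AM − 7:02 AM = 3 hours 10 minutes.

3 hours 10 minutes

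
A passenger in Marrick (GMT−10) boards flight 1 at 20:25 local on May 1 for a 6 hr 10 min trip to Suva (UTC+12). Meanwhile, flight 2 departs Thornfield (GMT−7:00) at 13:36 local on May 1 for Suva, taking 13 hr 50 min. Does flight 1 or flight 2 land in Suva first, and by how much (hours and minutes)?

the second, by 2 hours 9 minutes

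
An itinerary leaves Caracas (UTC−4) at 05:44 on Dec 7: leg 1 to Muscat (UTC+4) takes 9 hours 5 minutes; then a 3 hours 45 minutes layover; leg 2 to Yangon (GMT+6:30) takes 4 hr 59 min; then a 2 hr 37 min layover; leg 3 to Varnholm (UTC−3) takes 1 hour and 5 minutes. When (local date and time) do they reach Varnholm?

04:15 on December 8

Convert departure to UTC: 05:44 + 4:00 = 09:44 UTC on Dec 7.
Add 9 hours 5 minutes leg 1 → 18:49 UTC.
Add 3 hours and 45 minutes layover in Muscat → 22:34 UTC.
Add 4 hours 59 minutes leg 2 → 03:33 UTC (Dec 8).
Add 2 hours and 37 minutes layover in Yangon → 06:10 UTC.
Add 1 hour and 5 minutes leg 3 → 07:15 UTC.
Varnholm is UTC−3:00, so local arrival = 07:15 − 3:00 = 04:15 on Dec 8.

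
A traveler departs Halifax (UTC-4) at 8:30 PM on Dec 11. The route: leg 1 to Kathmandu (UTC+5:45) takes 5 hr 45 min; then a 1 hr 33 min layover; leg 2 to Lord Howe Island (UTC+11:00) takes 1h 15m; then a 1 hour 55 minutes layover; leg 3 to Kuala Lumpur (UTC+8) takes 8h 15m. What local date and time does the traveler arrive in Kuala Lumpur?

3:13 AM on December 13

Convert departure to UTC: 8:30 PM + 4:00 = 12:30 AM UTC on Dec 12.
Add 5 hours and 45 minutes leg 1 → 6:15 AM UTC.
Add 1 hour 33 minutes layover in Kathmandu → 7:48 AM UTC.
Add 1 hour and 15 minutes leg 2 → 9:03 AM UTC.
Add 1 hour 55 minutes layover in Lord Howe Island → 10:58 AM UTC.
Add 8 hours and 15 minutes leg 3 → 7:13 PM UTC.
Kuala Lumpur is UTC+8:00, so local arrival = 7:13 PM + 8:00 = 3:13 AM on Dec 13.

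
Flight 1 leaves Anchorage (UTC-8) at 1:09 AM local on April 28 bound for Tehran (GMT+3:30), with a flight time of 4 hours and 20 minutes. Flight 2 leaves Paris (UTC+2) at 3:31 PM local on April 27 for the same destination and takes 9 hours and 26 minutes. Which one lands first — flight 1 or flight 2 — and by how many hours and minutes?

Flight 1 in UTC: 1:09 AM + 8:00 = 9:09 AM on Apr 28.
+4 hours and 20 minutes → arrive 1:29 PM UTC on Apr 28.
Flight 2 in UTC: 3:31 PM − 2:00 = 1:31 PM on Apr 27.
+9 hours and 26 minutes → arrive 10:57 PM UTC on Apr 27.
Flight 2 lands earlier by 14 hours 32 minutes.

the second, by 14 hours 32 minutes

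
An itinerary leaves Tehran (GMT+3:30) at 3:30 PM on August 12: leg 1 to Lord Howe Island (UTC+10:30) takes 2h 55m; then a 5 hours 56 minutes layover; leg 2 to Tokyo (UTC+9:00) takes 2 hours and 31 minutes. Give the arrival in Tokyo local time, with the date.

Convert departure to UTC: 3:30 PM − 3:30 = 12:00 PM UTC on Aug 12.
Add 2 hours 55 minutes leg 1 → 2:55 PM UTC.
Add 5 hours 56 minutes layover in Lord Howe Island → 8:51 PM UTC.
Add 2 hours 31 minutes leg 2 → 11:22 PM UTC.
Tokyo is UTC+9:00, so local arrival = 11:22 PM + 9:00 = 8:22 AM on Aug 13.

8:22 AM on August 13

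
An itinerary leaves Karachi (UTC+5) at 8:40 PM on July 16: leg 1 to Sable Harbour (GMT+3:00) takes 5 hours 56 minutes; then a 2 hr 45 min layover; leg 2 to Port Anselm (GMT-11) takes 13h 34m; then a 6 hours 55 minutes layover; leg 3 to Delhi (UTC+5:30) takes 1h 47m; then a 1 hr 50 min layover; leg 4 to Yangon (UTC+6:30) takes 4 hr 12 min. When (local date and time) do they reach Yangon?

Convert departure to UTC: 8:40 PM − 5:00 = 3:40 PM UTC on Jul 16.
Add 5 hours and 56 minutes leg 1 → 9:36 PM UTC.
Add 2 hours 45 minutes layover in Sable Harbour → 12:21 AM UTC (Jul 17).
Add 13 hours 34 minutes leg 2 → 1:55 PM UTC.
Add 6 hours and 55 minutes layover in Port Anselm → 8:50 PM UTC.
Add 1 hour 47 minutes leg 3 → 10:37 PM UTC.
Add 1 hour 50 minutes layover in Delhi → 12:27 AM UTC (Jul 18).
Add 4 hours and 12 minutes leg 4 → 4:39 AM UTC.
Yangon is UTC+6:30, so local arrival = 4:39 AM + 6:30 = 11:09 AM on Jul 18.

11:09 AM on July 18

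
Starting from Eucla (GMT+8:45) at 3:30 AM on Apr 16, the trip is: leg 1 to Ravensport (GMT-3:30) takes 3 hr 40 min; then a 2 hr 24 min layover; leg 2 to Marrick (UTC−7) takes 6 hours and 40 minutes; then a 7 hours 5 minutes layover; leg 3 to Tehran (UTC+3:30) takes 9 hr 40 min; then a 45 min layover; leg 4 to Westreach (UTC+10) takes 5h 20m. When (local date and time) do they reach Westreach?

Convert departure to UTC: 3:30 AM − 8:45 = 6:45 PM UTC on Apr 15.
Add 3 hours 40 minutes leg 1 → 10:25 PM UTC.
Add 2 hours 24 minutes layover in Ravensport → 12:49 AM UTC (Apr 16).
Add 6 hours and 40 minutes leg 2 → 7:29 AM UTC.
Add 7 hours and 5 minutes layover in Marrick → 2:34 PM UTC.
Add 9 hours 40 minutes leg 3 → 12:14 AM UTC (Apr 17).
Add 45 minutes layover in Tehran → 12:59 AM UTC.
Add 5 hours 20 minutes leg 4 → 6:19 AM UTC.
Westreach is UTC+10:00, so local arrival = 6:19 AM + 10:00 = 4:19 PM on Apr 17.

4:19 PM on April 17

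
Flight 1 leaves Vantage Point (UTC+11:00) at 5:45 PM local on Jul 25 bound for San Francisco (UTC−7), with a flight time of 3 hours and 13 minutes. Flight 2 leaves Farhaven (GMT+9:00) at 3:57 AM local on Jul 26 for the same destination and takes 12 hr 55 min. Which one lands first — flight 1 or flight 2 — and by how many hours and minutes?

Flight 1 in UTC: 5:45 PM − 11:00 = 6:45 AM on Jul 25.
+3 hours 13 minutes → arrive 9:58 AM UTC on Jul 25.
Flight 2 in UTC: 3:57 AM − 9:00 = 6:57 PM on Jul 25.
+12 hours and 55 minutes → arrive 7:52 AM UTC on Jul 26.
Flight 1 lands earlier by 21 hours 54 minutes.

the first, by 21 hours 54 minutes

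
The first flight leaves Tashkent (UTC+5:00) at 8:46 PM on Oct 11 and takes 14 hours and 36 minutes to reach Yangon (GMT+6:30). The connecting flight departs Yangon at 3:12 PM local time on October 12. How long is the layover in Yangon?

2 hours 20 minutes

Convert departure to UTC: 8:46 PM − 5:00 = 3:46 PM UTC on Oct 11.
Add 14 hours and 36 minutes flight time → 6:22 AM UTC (Oct 12).
Yangon is UTC+6:30, so local arrival = 6:22 AM + 6:30 = 12:52 PM on Oct 12.
Layover = 3:12 PM − 12:52 PM = 2 hours 20 minutes.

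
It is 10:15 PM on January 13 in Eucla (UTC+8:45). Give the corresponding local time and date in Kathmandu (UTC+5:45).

7:15 PM on January 13

In UTC: 10:15 PM − 8:45 = 1:30 PM on Jan 13.
Kathmandu is UTC+5:45: 1:30 PM + 5:45 = 7:15 PM on Jan 13.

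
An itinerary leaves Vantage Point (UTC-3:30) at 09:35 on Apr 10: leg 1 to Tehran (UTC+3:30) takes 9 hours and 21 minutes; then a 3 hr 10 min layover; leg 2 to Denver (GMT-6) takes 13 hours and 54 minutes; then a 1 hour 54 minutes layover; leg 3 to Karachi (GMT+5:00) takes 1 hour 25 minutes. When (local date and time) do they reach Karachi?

23:49 on April 11

Convert departure to UTC: 09:35 + 3:30 = 13:05 UTC on Apr 10.
Add 9 hours and 21 minutes leg 1 → 22:26 UTC.
Add 3 hours 10 minutes layover in Tehran → 01:36 UTC (Apr 11).
Add 13 hours 54 minutes leg 2 → 15:30 UTC.
Add 1 hour and 54 minutes layover in Denver → 17:24 UTC.
Add 1 hour 25 minutes leg 3 → 18:49 UTC.
Karachi is UTC+5:00, so local arrival = 18:49 + 5:00 = 23:49 on Apr 11.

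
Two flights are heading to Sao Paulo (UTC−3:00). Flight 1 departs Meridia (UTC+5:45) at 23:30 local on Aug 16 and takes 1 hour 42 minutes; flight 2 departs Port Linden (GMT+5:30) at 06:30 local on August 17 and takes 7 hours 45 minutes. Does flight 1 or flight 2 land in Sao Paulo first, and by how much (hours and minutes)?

the first, by 13 hours 18 minutes

Flight 1 in UTC: 23:30 − 5:45 = 17:45 on Aug 16.
+1 hour and 42 minutes → arrive 19:27 UTC on Aug 16.
Flight 2 in UTC: 06:30 − 5:30 = 01:00 on Aug 17.
+7 hours and 45 minutes → arrive 08:45 UTC on Aug 17.
Flight 1 lands earlier by 13 hours 18 minutes.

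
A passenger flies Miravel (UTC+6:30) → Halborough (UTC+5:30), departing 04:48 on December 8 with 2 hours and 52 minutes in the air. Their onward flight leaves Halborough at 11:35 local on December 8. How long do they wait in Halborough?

4 hours 55 minutes

Convert departure to UTC: 04:48 − 6:30 = 22:18 UTC on Dec 7.
Add 2 hours and 52 minutes flight time → 01:10 UTC (Dec 8).
Halborough is UTC+5:30, so local arrival = 01:10 + 5:30 = 06:40 on Dec 8.
Layover = 11:35 − 06:40 = 4 hours 55 minutes.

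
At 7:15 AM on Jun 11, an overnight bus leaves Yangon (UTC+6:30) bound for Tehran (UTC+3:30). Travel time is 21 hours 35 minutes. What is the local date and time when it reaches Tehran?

1:50 AM on Jun 12

Convert departure to UTC: 7:15 AM − 6:30 = 12:45 AM UTC on Jun 11.
Add 21 hours and 35 minutes travel time → 10:20 PM UTC.
Tehran is UTC+3:30, so local arrival = 10:20 PM + 3:30 = 1:50 AM on Jun 12.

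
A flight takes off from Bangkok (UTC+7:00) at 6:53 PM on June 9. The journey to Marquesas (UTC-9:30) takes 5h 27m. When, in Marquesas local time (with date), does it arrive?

7:50 AM on Jun 9

Convert departure to UTC: 6:53 PM − 7:00 = 11:53 AM UTC on Jun 9.
Add 5 hours and 27 minutes travel time → 5:20 PM UTC.
Marquesas is UTC−9:30, so local arrival = 5:20 PM − 9:30 = 7:50 AM on Jun 9.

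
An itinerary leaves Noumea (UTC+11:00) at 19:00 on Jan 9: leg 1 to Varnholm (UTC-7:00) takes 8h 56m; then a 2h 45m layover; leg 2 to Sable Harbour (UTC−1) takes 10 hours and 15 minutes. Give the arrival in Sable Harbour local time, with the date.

04:56 on January 10

Convert departure to UTC: 19:00 − 11:00 = 08:00 UTC on Jan 9.
Add 8 hours and 56 minutes leg 1 → 16:56 UTC.
Add 2 hours 45 minutes layover in Varnholm → 19:41 UTC.
Add 10 hours and 15 minutes leg 2 → 05:56 UTC (Jan 10).
Sable Harbour is UTC−1:00, so local arrival = 05:56 − 1:00 = 04:56 on Jan 10.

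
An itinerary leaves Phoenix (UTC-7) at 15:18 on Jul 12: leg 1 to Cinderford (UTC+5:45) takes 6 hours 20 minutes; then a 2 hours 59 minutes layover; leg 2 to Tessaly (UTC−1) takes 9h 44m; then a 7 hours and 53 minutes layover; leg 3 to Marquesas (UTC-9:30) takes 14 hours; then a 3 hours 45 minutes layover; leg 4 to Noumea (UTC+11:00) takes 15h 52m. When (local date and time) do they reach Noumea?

Convert departure to UTC: 15:18 + 7:00 = 22:18 UTC on Jul 12.
Add 6 hours and 20 minutes leg 1 → 04:38 UTC (Jul 13).
Add 2 hours and 59 minutes layover in Cinderford → 07:37 UTC.
Add 9 hours and 44 minutes leg 2 → 17:21 UTC.
Add 7 hours and 53 minutes layover in Tessaly → 01:14 UTC (Jul 14).
Add 14 hours leg 3 → 15:14 UTC.
Add 3 hours and 45 minutes layover in Marquesas → 18:59 UTC.
Add 15 hours 52 minutes leg 4 → 10:51 UTC (Jul 15).
Noumea is UTC+11:00, so local arrival = 10:51 + 11:00 = 21:51 on Jul 15.

21:51 on Jul 15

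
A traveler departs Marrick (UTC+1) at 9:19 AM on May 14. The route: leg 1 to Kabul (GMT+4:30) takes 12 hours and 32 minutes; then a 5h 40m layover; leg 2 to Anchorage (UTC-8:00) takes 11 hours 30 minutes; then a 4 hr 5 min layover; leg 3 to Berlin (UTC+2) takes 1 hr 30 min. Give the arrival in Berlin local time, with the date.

9:36 PM on May 15

Convert departure to UTC: 9:19 AM − 1:00 = 8:19 AM UTC on May 14.
Add 12 hours and 32 minutes leg 1 → 8:51 PM UTC.
Add 5 hours 40 minutes layover in Kabul → 2:31 AM UTC (May 15).
Add 11 hours and 30 minutes leg 2 → 2:01 PM UTC.
Add 4 hours and 5 minutes layover in Anchorage → 6:06 PM UTC.
Add 1 hour and 30 minutes leg 3 → 7:36 PM UTC.
Berlin is UTC+2:00, so local arrival = 7:36 PM + 2:00 = 9:36 PM on May 15.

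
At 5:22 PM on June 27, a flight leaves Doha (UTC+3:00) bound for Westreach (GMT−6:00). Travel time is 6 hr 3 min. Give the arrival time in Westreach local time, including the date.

2:25 PM on June 27

Westreach is 9:00 behind Doha.
After 6 hours 3 minutes it is 11:25 PM in Doha.
Shift by the zone difference: 11:25 PM − 9:00 = 2:25 PM on Jun 27 in Westreach.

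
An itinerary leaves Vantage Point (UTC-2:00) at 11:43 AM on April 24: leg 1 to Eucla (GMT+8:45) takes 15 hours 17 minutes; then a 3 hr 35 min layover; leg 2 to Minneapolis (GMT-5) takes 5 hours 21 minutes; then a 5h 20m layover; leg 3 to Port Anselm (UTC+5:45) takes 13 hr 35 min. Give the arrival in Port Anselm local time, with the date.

2:36 PM on April 26

Convert departure to UTC: 11:43 AM + 2:00 = 1:43 PM UTC on Apr 24.
Add 15 hours and 17 minutes leg 1 → 5:00 AM UTC (Apr 25).
Add 3 hours 35 minutes layover in Eucla → 8:35 AM UTC.
Add 5 hours 21 minutes leg 2 → 1:56 PM UTC.
Add 5 hours 20 minutes layover in Minneapolis → 7:16 PM UTC.
Add 13 hours and 35 minutes leg 3 → 8:51 AM UTC (Apr 26).
Port Anselm is UTC+5:45, so local arrival = 8:51 AM + 5:45 = 2:36 PM on Apr 26.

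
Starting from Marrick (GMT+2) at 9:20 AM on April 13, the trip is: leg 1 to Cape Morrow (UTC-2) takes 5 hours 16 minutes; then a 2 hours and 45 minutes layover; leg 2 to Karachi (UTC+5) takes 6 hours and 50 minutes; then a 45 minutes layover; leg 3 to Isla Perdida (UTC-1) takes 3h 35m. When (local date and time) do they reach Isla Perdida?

Convert departure to UTC: 9:20 AM − 2:00 = 7:20 AM UTC on Apr 13.
Add 5 hours and 16 minutes leg 1 → 12:36 PM UTC.
Add 2 hours 45 minutes layover in Cape Morrow → 3:21 PM UTC.
Add 6 hours 50 minutes leg 2 → 10:11 PM UTC.
Add 45 minutes layover in Karachi → 10:56 PM UTC.
Add 3 hours 35 minutes leg 3 → 2:31 AM UTC (Apr 14).
Isla Perdida is UTC−1:00, so local arrival = 2:31 AM − 1:00 = 1:31 AM on Apr 14.

1:31 AM on Apr 14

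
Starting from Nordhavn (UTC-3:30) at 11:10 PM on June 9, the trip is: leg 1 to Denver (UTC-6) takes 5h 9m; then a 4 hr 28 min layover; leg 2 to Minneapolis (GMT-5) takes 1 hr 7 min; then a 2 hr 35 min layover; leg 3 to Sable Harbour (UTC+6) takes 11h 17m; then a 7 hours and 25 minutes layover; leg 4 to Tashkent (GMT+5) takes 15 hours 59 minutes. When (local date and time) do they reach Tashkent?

Convert departure to UTC: 11:10 PM + 3:30 = 2:40 AM UTC on Jun 10.
Add 5 hours 9 minutes leg 1 → 7:49 AM UTC.
Add 4 hours and 28 minutes layover in Denver → 12:17 PM UTC.
Add 1 hour and 7 minutes leg 2 → 1:24 PM UTC.
Add 2 hours and 35 minutes layover in Minneapolis → 3:59 PM UTC.
Add 11 hours 17 minutes leg 3 → 3:16 AM UTC (Jun 11).
Add 7 hours 25 minutes layover in Sable Harbour → 10:41 AM UTC.
Add 15 hours 59 minutes leg 4 → 2:40 AM UTC (Jun 12).
Tashkent is UTC+5:00, so local arrival = 2:40 AM + 5:00 = 7:40 AM on Jun 12.

7:40 AM on June 12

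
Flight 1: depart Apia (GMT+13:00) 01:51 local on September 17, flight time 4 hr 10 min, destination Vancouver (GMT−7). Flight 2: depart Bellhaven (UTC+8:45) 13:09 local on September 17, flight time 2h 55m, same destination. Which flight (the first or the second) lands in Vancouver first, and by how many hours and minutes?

the first, by 14 hours 18 minutes

Flight 1 in UTC: 01:51 − 13:00 = 12:51 on Sep 16.
+4 hours 10 minutes → arrive 17:01 UTC on Sep 16.
Flight 2 in UTC: 13:09 − 8:45 = 04:24 on Sep 17.
+2 hours 55 minutes → arrive 07:19 UTC on Sep 17.
Flight 1 lands earlier by 14 hours 18 minutes.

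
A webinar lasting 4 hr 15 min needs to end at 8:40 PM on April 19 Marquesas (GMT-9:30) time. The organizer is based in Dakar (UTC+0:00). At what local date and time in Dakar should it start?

1:55 AM on April 20

Target end time in UTC: 8:40 PM + 9:30 = 6:10 AM on Apr 20.
Subtract 4 hours 15 minutes → start 1:55 AM UTC on Apr 20.
Dakar is UTC+0, so start is 1:55 AM on Apr 20.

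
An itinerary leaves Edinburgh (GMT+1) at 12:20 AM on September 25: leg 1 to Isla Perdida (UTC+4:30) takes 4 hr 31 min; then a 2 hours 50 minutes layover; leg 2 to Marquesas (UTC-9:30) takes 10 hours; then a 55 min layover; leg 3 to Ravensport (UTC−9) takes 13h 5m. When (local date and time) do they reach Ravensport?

Convert departure to UTC: 12:20 AM − 1:00 = 11:20 PM UTC on Sep 24.
Add 4 hours and 31 minutes leg 1 → 3:51 AM UTC (Sep 25).
Add 2 hours 50 minutes layover in Isla Perdida → 6:41 AM UTC.
Add 10 hours leg 2 → 4:41 PM UTC.
Add 55 minutes layover in Marquesas → 5:36 PM UTC.
Add 13 hours 5 minutes leg 3 → 6:41 AM UTC (Sep 26).
Ravensport is UTC−9:00, so local arrival = 6:41 AM − 9:00 = 9:41 PM on Sep 25.

9:41 PM on September 25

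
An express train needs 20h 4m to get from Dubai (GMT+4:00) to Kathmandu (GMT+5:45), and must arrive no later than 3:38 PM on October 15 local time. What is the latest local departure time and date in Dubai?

Target arrival in UTC: 3:38 PM − 5:45 = 9:53 AM on Oct 15.
Subtract 20 hours and 4 minutes → departure 1:49 PM UTC on Oct 14.
Dubai is UTC+4:00: 1:49 PM + 4:00 = 5:49 PM on Oct 14.

5:49 PM on October 14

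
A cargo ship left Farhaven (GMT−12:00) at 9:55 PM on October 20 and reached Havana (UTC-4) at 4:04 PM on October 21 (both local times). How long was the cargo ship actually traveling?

Havana is 8:00 ahead of Farhaven.
Clock-face elapsed time (ignoring zones) is 18 hours 9 minutes.
Actual elapsed = 18 hours 9 minutes − 8:00 = 10 hours 9 minutes.

10 hours 9 minutes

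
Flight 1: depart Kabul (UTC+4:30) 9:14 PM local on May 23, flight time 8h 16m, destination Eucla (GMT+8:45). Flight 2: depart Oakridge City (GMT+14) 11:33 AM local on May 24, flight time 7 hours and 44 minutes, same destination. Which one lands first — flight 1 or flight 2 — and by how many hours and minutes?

Flight 1 in UTC: 9:14 PM − 4:30 = 4:44 PM on May 23.
+8 hours 16 minutes → arrive 1:00 AM UTC on May 24.
Flight 2 in UTC: 11:33 AM − 14:00 = 9:33 PM on May 23.
+7 hours and 44 minutes → arrive 5:17 AM UTC on May 24.
Flight 1 lands earlier by 4 hours 17 minutes.

the first, by 4 hours 17 minutes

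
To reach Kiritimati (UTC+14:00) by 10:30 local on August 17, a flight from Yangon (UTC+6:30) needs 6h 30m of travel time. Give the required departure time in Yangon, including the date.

20:30 on Aug 16

Target arrival in UTC: 10:30 − 14:00 = 20:30 on Aug 16.
Subtract 6 hours 30 minutes → departure 14:00 UTC on Aug 16.
Yangon is UTC+6:30: 14:00 + 6:30 = 20:30 on Aug 16.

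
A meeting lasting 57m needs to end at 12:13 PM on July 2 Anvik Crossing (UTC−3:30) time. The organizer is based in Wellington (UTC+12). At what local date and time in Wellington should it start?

2:46 AM on July 3

Target end time in UTC: 12:13 PM + 3:30 = 3:43 PM on Jul 2.
Subtract 57 minutes → start 2:46 PM UTC on Jul 2.
Wellington is UTC+12:00: 2:46 PM + 12:00 = 2:46 AM on Jul 3.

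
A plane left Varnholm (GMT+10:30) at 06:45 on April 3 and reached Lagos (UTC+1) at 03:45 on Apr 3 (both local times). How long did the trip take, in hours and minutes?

Departure in UTC: 06:45 − 10:30 = 20:15 on Apr 2.
Arrival in UTC: 03:45 − 1:00 = 02:45 on Apr 3.
Elapsed = 02:45 − 20:15 (+1 day) = 6 hours 30 minutes.

6 hours 30 minutes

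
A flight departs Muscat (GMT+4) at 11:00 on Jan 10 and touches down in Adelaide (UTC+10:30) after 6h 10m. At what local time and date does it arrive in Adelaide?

23:40 on January 10

Convert departure to UTC: 11:00 − 4:00 = 07:00 UTC on Jan 10.
Add 6 hours 10 minutes travel time → 13:10 UTC.
Adelaide is UTC+10:30, so local arrival = 13:10 + 10:30 = 23:40 on Jan 10.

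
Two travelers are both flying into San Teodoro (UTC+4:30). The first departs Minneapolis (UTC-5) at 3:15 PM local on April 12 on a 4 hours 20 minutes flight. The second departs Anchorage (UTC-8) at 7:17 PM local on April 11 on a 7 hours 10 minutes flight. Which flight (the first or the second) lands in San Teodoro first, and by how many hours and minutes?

the second, by 14 hours 8 minutes

Flight 1 in UTC: 3:15 PM + 5:00 = 8:15 PM on Apr 12.
+4 hours and 20 minutes → arrive 12:35 AM UTC on Apr 13.
Flight 2 in UTC: 7:17 PM + 8:00 = 3:17 AM on Apr 12.
+7 hours 10 minutes → arrive 10:27 AM UTC on Apr 12.
Flight 2 lands earlier by 14 hours 8 minutes.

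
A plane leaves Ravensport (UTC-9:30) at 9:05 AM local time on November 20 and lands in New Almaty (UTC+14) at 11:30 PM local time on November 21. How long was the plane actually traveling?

14 hours 55 minutes

Departure in UTC: 9:05 AM + 9:30 = 6:35 PM on Nov 20.
Arrival in UTC: 11:30 PM − 14:00 = 9:30 AM on Nov 21.
Elapsed = 9:30 AM − 6:35 PM (+1 day) = 14 hours 55 minutes.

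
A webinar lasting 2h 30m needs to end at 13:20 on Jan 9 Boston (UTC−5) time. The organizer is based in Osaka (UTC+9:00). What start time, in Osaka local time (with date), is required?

00:50 on Jan 10

Target end time in UTC: 13:20 + 5:00 = 18:20 on Jan 9.
Subtract 2 hours 30 minutes → start 15:50 UTC on Jan 9.
Osaka is UTC+9:00: 15:50 + 9:00 = 00:50 on Jan 10.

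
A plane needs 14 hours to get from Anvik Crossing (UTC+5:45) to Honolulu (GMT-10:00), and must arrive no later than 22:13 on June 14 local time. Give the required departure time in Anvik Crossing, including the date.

23:58 on June 14

Target arrival in UTC: 22:13 + 10:00 = 08:13 on Jun 15.
Subtract 14 hours → departure 18:13 UTC on Jun 14.
Anvik Crossing is UTC+5:45: 18:13 + 5:45 = 23:58 on Jun 14.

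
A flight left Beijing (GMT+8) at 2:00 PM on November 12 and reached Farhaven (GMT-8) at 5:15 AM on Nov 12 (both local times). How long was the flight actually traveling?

7 hours 15 minutes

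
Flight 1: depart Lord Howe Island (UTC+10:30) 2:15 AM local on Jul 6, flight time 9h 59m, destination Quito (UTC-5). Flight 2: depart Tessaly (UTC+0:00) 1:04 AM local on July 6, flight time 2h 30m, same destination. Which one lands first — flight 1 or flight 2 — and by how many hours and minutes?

Flight 1 in UTC: 2:15 AM − 10:30 = 3:45 PM on Jul 5.
+9 hours and 59 minutes → arrive 1:44 AM UTC on Jul 6.
Flight 2 departs at 1:04 AM UTC (Jul 6).
+2 hours 30 minutes → arrive 3:34 AM UTC on Jul 6.
Flight 1 lands earlier by 1 hour 50 minutes.

the first, by 1 hour 50 minutes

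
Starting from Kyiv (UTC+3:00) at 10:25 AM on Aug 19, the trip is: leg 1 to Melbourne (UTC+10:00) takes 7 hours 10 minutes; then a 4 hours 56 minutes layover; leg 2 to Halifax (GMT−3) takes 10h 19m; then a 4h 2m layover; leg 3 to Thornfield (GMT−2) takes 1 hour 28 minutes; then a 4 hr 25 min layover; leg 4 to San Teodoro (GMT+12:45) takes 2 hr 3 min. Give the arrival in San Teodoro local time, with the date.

6:33 AM on August 21

Convert departure to UTC: 10:25 AM − 3:00 = 7:25 AM UTC on Aug 19.
Add 7 hours 10 minutes leg 1 → 2:35 PM UTC.
Add 4 hours 56 minutes layover in Melbourne → 7:31 PM UTC.
Add 10 hours 19 minutes leg 2 → 5:50 AM UTC (Aug 20).
Add 4 hours 2 minutes layover in Halifax → 9:52 AM UTC.
Add 1 hour 28 minutes leg 3 → 11:20 AM UTC.
Add 4 hours 25 minutes layover in Thornfield → 3:45 PM UTC.
Add 2 hours 3 minutes leg 4 → 5:48 PM UTC.
San Teodoro is UTC+12:45, so local arrival = 5:48 PM + 12:45 = 6:33 AM on Aug 21.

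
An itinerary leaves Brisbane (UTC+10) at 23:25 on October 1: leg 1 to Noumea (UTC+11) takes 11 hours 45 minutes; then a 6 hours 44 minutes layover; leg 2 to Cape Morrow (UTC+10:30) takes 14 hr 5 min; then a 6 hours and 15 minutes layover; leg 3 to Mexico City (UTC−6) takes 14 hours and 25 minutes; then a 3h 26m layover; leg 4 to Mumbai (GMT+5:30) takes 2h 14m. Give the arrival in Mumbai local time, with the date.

05:49 on Oct 4

Convert departure to UTC: 23:25 − 10:00 = 13:25 UTC on Oct 1.
Add 11 hours 45 minutes leg 1 → 01:10 UTC (Oct 2).
Add 6 hours 44 minutes layover in Noumea → 07:54 UTC.
Add 14 hours and 5 minutes leg 2 → 21:59 UTC.
Add 6 hours and 15 minutes layover in Cape Morrow → 04:14 UTC (Oct 3).
Add 14 hours and 25 minutes leg 3 → 18:39 UTC.
Add 3 hours 26 minutes layover in Mexico City → 22:05 UTC.
Add 2 hours and 14 minutes leg 4 → 00:19 UTC (Oct 4).
Mumbai is UTC+5:30, so local arrival = 00:19 + 5:30 = 05:49 on Oct 4.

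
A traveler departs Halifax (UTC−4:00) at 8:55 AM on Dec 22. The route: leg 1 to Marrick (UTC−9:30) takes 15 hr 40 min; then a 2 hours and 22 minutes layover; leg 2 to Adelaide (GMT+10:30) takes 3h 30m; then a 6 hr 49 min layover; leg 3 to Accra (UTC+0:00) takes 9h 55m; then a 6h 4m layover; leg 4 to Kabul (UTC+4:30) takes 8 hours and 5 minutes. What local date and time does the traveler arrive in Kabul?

9:50 PM on December 24

Convert departure to UTC: 8:55 AM + 4:00 = 12:55 PM UTC on Dec 22.
Add 15 hours 40 minutes leg 1 → 4:35 AM UTC (Dec 23).
Add 2 hours and 22 minutes layover in Marrick → 6:57 AM UTC.
Add 3 hours 30 minutes leg 2 → 10:27 AM UTC.
Add 6 hours and 49 minutes layover in Adelaide → 5:16 PM UTC.
Add 9 hours and 55 minutes leg 3 → 3:11 AM UTC (Dec 24).
Add 6 hours 4 minutes layover in Accra → 9:15 AM UTC.
Add 8 hours and 5 minutes leg 4 → 5:20 PM UTC.
Kabul is UTC+4:30, so local arrival = 5:20 PM + 4:30 = 9:50 PM on Dec 24.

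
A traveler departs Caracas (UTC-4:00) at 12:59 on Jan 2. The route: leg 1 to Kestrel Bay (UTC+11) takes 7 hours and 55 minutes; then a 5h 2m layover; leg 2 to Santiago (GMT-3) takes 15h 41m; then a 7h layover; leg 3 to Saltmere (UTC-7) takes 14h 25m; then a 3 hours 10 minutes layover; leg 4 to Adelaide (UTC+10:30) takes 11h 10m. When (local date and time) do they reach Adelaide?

Convert departure to UTC: 12:59 + 4:00 = 16:59 UTC on Jan 2.
Add 7 hours and 55 minutes leg 1 → 00:54 UTC (Jan 3).
Add 5 hours and 2 minutes layover in Kestrel Bay → 05:56 UTC.
Add 15 hours and 41 minutes leg 2 → 21:37 UTC.
Add 7 hours layover in Santiago → 04:37 UTC (Jan 4).
Add 14 hours and 25 minutes leg 3 → 19:02 UTC.
Add 3 hours 10 minutes layover in Saltmere → 22:12 UTC.
Add 11 hours and 10 minutes leg 4 → 09:22 UTC (Jan 5).
Adelaide is UTC+10:30, so local arrival = 09:22 + 10:30 = 19:52 on Jan 5.

19:52 on January 5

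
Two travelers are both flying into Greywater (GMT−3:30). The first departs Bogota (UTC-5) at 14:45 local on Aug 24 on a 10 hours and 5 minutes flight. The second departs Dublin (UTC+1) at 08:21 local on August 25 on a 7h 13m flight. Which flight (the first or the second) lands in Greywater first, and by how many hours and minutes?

Flight 1 in UTC: 14:45 + 5:00 = 19:45 on Aug 24.
+10 hours and 5 minutes → arrive 05:50 UTC on Aug 25.
Flight 2 in UTC: 08:21 − 1:00 = 07:21 on Aug 25.
+7 hours and 13 minutes → arrive 14:34 UTC on Aug 25.
Flight 1 lands earlier by 8 hours 44 minutes.

the first, by 8 hours 44 minutes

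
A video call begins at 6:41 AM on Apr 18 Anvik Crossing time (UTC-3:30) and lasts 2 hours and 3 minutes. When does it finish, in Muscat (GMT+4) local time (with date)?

Convert start to UTC: 6:41 AM + 3:30 = 10:11 AM UTC on Apr 18.
Add 2 hours and 3 minutes duration → 12:14 PM UTC.
Muscat is UTC+4:00, so local end time = 12:14 PM + 4:00 = 4:14 PM on Apr 18.

4:14 PM on Apr 18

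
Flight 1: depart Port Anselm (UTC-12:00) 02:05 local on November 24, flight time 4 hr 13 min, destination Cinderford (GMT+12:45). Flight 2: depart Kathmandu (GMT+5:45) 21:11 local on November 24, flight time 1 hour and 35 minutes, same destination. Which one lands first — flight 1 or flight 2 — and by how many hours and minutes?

the second, by 1 hour 17 minutes

Flight 1 in UTC: 02:05 + 12:00 = 14:05 on Nov 24.
+4 hours and 13 minutes → arrive 18:18 UTC on Nov 24.
Flight 2 in UTC: 21:11 − 5:45 = 15:26 on Nov 24.
+1 hour and 35 minutes → arrive 17:01 UTC on Nov 24.
Flight 2 lands earlier by 1 hour 17 minutes.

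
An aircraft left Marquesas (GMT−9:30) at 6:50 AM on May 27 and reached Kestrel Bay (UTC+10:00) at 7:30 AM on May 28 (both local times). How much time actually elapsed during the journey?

Kestrel Bay is 19:30 ahead of Marquesas.
Clock-face elapsed time (ignoring zones) is 24 hours 40 minutes.
Actual elapsed = 24 hours 40 minutes − 19:30 = 5 hours 10 minutes.

5 hours 10 minutes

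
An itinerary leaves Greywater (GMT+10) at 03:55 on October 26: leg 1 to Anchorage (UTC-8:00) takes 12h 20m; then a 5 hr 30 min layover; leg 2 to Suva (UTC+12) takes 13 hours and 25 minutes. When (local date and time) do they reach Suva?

13:10 on October 27

Convert departure to UTC: 03:55 − 10:00 = 17:55 UTC on Oct 25.
Add 12 hours 20 minutes leg 1 → 06:15 UTC (Oct 26).
Add 5 hours and 30 minutes layover in Anchorage → 11:45 UTC.
Add 13 hours 25 minutes leg 2 → 01:10 UTC (Oct 27).
Suva is UTC+12:00, so local arrival = 01:10 + 12:00 = 13:10 on Oct 27.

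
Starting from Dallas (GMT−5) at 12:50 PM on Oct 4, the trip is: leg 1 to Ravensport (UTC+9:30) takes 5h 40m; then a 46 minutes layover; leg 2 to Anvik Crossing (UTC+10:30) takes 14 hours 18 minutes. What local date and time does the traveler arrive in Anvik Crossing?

1:04 AM on October 6

Convert departure to UTC: 12:50 PM + 5:00 = 5:50 PM UTC on Oct 4.
Add 5 hours 40 minutes leg 1 → 11:30 PM UTC.
Add 46 minutes layover in Ravensport → 12:16 AM UTC (Oct 5).
Add 14 hours 18 minutes leg 2 → 2:34 PM UTC.
Anvik Crossing is UTC+10:30, so local arrival = 2:34 PM + 10:30 = 1:04 AM on Oct 6.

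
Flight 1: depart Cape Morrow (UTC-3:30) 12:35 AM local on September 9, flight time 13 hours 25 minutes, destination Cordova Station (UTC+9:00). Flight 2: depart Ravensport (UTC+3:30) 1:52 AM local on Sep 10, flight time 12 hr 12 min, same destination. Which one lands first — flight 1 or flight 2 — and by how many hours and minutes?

the first, by 17 hours 4 minutes

Flight 1 in UTC: 12:35 AM + 3:30 = 4:05 AM on Sep 9.
+13 hours 25 minutes → arrive 5:30 PM UTC on Sep 9.
Flight 2 in UTC: 1:52 AM − 3:30 = 10:22 PM on Sep 9.
+12 hours 12 minutes → arrive 10:34 AM UTC on Sep 10.
Flight 1 lands earlier by 17 hours 4 minutes.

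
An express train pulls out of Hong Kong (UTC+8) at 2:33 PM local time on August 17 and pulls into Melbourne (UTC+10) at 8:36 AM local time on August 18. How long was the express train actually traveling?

16 hours 3 minutes

Melbourne is 2:00 ahead of Hong Kong.
Clock-face elapsed time (ignoring zones) is 18 hours 3 minutes.
Actual elapsed = 18 hours 3 minutes − 2:00 = 16 hours 3 minutes.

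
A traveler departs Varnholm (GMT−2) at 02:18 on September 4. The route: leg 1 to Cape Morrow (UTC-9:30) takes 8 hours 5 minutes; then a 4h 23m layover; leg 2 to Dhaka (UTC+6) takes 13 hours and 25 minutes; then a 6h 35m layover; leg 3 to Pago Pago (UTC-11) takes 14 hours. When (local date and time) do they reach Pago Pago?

Convert departure to UTC: 02:18 + 2:00 = 04:18 UTC on Sep 4.
Add 8 hours 5 minutes leg 1 → 12:23 UTC.
Add 4 hours and 23 minutes layover in Cape Morrow → 16:46 UTC.
Add 13 hours 25 minutes leg 2 → 06:11 UTC (Sep 5).
Add 6 hours and 35 minutes layover in Dhaka → 12:46 UTC.
Add 14 hours leg 3 → 02:46 UTC (Sep 6).
Pago Pago is UTC−11:00, so local arrival = 02:46 − 11:00 = 15:46 on Sep 5.

15:46 on September 5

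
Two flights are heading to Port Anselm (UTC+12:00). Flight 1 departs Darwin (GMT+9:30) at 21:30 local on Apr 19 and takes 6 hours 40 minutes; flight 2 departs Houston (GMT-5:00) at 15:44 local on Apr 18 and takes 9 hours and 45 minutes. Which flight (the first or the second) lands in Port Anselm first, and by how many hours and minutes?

the second, by 12 hours 11 minutes

Flight 1 in UTC: 21:30 − 9:30 = 12:00 on Apr 19.
+6 hours 40 minutes → arrive 18:40 UTC on Apr 19.
Flight 2 in UTC: 15:44 + 5:00 = 20:44 on Apr 18.
+9 hours and 45 minutes → arrive 06:29 UTC on Apr 19.
Flight 2 lands earlier by 12 hours 11 minutes.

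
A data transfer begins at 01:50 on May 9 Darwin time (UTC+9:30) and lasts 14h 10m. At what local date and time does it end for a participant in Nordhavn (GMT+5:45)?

Nordhavn is 3:45 behind Darwin.
After 14 hours 10 minutes it is 16:00 in Darwin.
Shift by the zone difference: 16:00 − 3:45 = 12:15 on May 9 in Nordhavn.

12:15 on May 9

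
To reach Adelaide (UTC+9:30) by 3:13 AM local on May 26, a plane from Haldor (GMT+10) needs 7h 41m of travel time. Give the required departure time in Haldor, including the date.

8:02 PM on May 25

Target arrival in UTC: 3:13 AM − 9:30 = 5:43 PM on May 25.
Subtract 7 hours and 41 minutes → departure 10:02 AM UTC on May 25.
Haldor is UTC+10:00: 10:02 AM + 10:00 = 8:02 PM on May 25.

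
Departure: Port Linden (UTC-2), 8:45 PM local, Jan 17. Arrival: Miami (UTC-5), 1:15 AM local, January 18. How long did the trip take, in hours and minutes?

Departure in UTC: 8:45 PM + 2:00 = 10:45 PM on Jan 17.
Arrival in UTC: 1:15 AM + 5:00 = 6:15 AM on Jan 18.
Elapsed = 6:15 AM − 10:45 PM (+1 day) = 7 hours 30 minutes.

7 hours 30 minutes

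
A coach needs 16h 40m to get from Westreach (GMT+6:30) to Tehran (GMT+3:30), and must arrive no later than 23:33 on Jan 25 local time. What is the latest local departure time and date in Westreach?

Target arrival in UTC: 23:33 − 3:30 = 20:03 on Jan 25.
Subtract 16 hours and 40 minutes → departure 03:23 UTC on Jan 25.
Westreach is UTC+6:30: 03:23 + 6:30 = 09:53 on Jan 25.

09:53 on January 25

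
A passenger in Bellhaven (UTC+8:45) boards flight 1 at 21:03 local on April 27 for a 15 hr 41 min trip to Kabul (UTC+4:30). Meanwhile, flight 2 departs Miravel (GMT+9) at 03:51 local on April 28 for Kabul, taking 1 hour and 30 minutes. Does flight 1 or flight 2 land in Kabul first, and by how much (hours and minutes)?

the second, by 7 hours 38 minutes

Flight 1 in UTC: 21:03 − 8:45 = 12:18 on Apr 27.
+15 hours and 41 minutes → arrive 03:59 UTC on Apr 28.
Flight 2 in UTC: 03:51 − 9:00 = 18:51 on Apr 27.
+1 hour and 30 minutes → arrive 20:21 UTC on Apr 27.
Flight 2 lands earlier by 7 hours 38 minutes.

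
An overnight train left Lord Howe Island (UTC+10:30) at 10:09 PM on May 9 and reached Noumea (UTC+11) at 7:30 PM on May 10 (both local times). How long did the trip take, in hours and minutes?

20 hours 51 minutes

Departure in UTC: 10:09 PM − 10:30 = 11:39 AM on May 9.
Arrival in UTC: 7:30 PM − 11:00 = 8:30 AM on May 10.
Elapsed = 8:30 AM − 11:39 AM (+1 day) = 20 hours 51 minutes.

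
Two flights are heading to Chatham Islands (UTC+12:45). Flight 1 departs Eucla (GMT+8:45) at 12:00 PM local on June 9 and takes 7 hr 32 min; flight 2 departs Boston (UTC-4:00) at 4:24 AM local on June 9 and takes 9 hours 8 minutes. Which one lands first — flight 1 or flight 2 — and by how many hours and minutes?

the first, by 6 hours 45 minutes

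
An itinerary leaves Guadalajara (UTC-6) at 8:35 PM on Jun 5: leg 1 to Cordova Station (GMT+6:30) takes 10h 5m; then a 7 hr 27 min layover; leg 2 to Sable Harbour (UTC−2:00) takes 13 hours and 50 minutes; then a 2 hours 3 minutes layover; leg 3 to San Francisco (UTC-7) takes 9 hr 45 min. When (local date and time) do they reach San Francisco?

2:45 PM on Jun 7

Convert departure to UTC: 8:35 PM + 6:00 = 2:35 AM UTC on Jun 6.
Add 10 hours and 5 minutes leg 1 → 12:40 PM UTC.
Add 7 hours and 27 minutes layover in Cordova Station → 8:07 PM UTC.
Add 13 hours and 50 minutes leg 2 → 9:57 AM UTC (Jun 7).
Add 2 hours 3 minutes layover in Sable Harbour → 12:00 PM UTC.
Add 9 hours 45 minutes leg 3 → 9:45 PM UTC.
San Francisco is UTC−7:00, so local arrival = 9:45 PM − 7:00 = 2:45 PM on Jun 7.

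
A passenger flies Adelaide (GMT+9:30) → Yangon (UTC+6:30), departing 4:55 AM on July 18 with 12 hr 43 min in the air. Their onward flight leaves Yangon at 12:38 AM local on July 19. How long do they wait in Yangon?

10 hours

Convert departure to UTC: 4:55 AM − 9:30 = 7:25 PM UTC on Jul 17.
Add 12 hours 43 minutes flight time → 8:08 AM UTC (Jul 18).
Yangon is UTC+6:30, so local arrival = 8:08 AM + 6:30 = 2:38 PM on Jul 18.
Layover = 12:38 AM − 2:38 PM (+1 day) = 10 hours.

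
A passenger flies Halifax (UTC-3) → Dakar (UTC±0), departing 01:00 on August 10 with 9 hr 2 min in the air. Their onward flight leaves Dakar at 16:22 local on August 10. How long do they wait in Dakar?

Convert departure to UTC: 01:00 + 3:00 = 04:00 UTC on Aug 10.
Add 9 hours 2 minutes flight time → 13:02 UTC.
Dakar is UTC+0, so local arrival is the same: 13:02 on Aug 10.
Layover = 16:22 − 13:02 = 3 hours 20 minutes.

3 hours 20 minutes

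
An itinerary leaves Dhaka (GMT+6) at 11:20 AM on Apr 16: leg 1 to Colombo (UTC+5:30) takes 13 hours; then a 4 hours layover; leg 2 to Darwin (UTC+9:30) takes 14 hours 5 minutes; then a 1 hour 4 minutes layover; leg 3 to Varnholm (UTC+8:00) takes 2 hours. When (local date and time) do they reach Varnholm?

Convert departure to UTC: 11:20 AM − 6:00 = 5:20 AM UTC on Apr 16.
Add 13 hours leg 1 → 6:20 PM UTC.
Add 4 hours layover in Colombo → 10:20 PM UTC.
Add 14 hours 5 minutes leg 2 → 12:25 PM UTC (Apr 17).
Add 1 hour and 4 minutes layover in Darwin → 1:29 PM UTC.
Add 2 hours leg 3 → 3:29 PM UTC.
Varnholm is UTC+8:00, so local arrival = 3:29 PM + 8:00 = 11:29 PM on Apr 17.

11:29 PM on April 17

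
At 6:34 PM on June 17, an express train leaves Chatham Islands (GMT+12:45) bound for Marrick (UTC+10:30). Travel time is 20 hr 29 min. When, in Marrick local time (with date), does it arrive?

12:48 PM on June 18

Marrick is 2:15 behind Chatham Islands.
After 20 hours 29 minutes it is 3:03 PM (Jun 18) in Chatham Islands.
Shift by the zone difference: 3:03 PM − 2:15 = 12:48 PM on Jun 18 in Marrick.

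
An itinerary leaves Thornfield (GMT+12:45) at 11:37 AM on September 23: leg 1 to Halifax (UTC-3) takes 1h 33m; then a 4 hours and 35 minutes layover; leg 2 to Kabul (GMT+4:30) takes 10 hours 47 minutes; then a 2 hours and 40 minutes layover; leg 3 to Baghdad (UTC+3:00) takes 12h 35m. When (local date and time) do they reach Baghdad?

10:02 AM on Sep 24

Convert departure to UTC: 11:37 AM − 12:45 = 10:52 PM UTC on Sep 22.
Add 1 hour and 33 minutes leg 1 → 12:25 AM UTC (Sep 23).
Add 4 hours and 35 minutes layover in Halifax → 5:00 AM UTC.
Add 10 hours 47 minutes leg 2 → 3:47 PM UTC.
Add 2 hours and 40 minutes layover in Kabul → 6:27 PM UTC.
Add 12 hours and 35 minutes leg 3 → 7:02 AM UTC (Sep 24).
Baghdad is UTC+3:00, so local arrival = 7:02 AM + 3:00 = 10:02 AM on Sep 24.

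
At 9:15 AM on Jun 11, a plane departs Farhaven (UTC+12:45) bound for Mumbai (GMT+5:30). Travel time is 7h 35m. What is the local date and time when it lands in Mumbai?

Convert departure to UTC: 9:15 AM − 12:45 = 8:30 PM UTC on Jun 10.
Add 7 hours and 35 minutes travel time → 4:05 AM UTC (Jun 11).
Mumbai is UTC+5:30, so local arrival = 4:05 AM + 5:30 = 9:35 AM on Jun 11.

9:35 AM on June 11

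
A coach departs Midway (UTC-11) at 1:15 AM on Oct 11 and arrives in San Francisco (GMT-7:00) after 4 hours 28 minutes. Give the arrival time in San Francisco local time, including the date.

9:43 AM on Oct 11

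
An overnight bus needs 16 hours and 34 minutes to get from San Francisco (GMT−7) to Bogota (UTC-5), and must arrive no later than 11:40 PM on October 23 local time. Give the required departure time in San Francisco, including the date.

Target arrival in UTC: 11:40 PM + 5:00 = 4:40 AM on Oct 24.
Subtract 16 hours 34 minutes → departure 12:06 PM UTC on Oct 23.
San Francisco is UTC−7:00: 12:06 PM − 7:00 = 5:06 AM on Oct 23.

5:06 AM on Oct 23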